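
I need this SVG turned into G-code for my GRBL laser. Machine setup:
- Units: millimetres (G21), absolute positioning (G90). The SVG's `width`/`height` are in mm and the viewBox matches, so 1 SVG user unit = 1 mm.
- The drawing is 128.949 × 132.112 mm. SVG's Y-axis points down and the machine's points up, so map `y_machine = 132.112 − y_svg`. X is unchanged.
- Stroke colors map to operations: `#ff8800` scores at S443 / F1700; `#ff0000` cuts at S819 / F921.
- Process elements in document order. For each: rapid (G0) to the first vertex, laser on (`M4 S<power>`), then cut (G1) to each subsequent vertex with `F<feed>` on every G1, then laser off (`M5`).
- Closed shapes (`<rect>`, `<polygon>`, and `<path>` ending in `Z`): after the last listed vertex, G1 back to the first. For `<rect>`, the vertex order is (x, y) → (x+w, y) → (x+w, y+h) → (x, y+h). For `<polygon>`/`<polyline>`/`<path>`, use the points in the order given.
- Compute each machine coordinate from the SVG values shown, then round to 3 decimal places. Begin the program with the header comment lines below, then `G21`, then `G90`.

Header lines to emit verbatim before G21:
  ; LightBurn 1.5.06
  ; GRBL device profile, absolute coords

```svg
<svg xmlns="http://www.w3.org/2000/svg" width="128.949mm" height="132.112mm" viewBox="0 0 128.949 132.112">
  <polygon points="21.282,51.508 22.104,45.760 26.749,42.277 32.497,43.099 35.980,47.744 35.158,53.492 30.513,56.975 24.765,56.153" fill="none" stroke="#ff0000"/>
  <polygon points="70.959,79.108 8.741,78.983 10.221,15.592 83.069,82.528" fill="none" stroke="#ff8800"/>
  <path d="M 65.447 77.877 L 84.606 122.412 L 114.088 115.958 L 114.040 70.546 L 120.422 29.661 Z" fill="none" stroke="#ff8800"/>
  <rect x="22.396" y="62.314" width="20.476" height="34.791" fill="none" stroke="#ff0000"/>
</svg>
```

; LightBurn 1.5.06
; GRBL device profile, absolute coords
G21
G90
G0 X21.282 Y80.604
M4 S819
G1 X22.104 Y86.352 F921
G1 X26.749 Y89.835 F921
G1 X32.497 Y89.013 F921
G1 X35.980 Y84.368 F921
G1 X35.158 Y78.620 F921
G1 X30.513 Y75.137 F921
G1 X24.765 Y75.959 F921
G1 X21.282 Y80.604 F921
M5
G0 X70.959 Y53.004
M4 S443
G1 X8.741 Y53.129 F1700
G1 X10.221 Y116.520 F1700
G1 X83.069 Y49.584 F1700
G1 X70.959 Y53.004 F1700
M5
G0 X65.447 Y54.235
M4 S443
G1 X84.606 Y9.700 F1700
G1 X114.088 Y16.154 F1700
G1 X114.040 Y61.566 F1700
G1 X120.422 Y102.451 F1700
G1 X65.447 Y54.235 F1700
M5
G0 X22.396 Y69.798
M4 S819
G1 X42.872 Y69.798 F921
G1 X42.872 Y35.007 F921
G1 X22.396 Y35.007 F921
G1 X22.396 Y69.798 F921
M5

1 u = 1 mm; y_m = 132.112 − y.

[1] `<polygon>` regular polygon, #ff0000→cut S819 F921: (21.282,80.604) → (22.104,86.352) → (26.749,89.835) → (32.497,89.013) → (35.980,84.368) → (35.158,78.620) → (30.513,75.137) → (24.765,75.959) → (21.282,80.604) (closed)

[2] `<polygon>` closed polygon, #ff8800→score S443 F1700: (70.959,53.004) → (8.741,53.129) → (10.221,116.520) → (83.069,49.584) → (70.959,53.004) (closed)

[3] `<path>` closed polygon, #ff8800→score S443 F1700: (65.447,54.235) → (84.606,9.700) → (114.088,16.154) → (114.040,61.566) → (120.422,102.451) → (65.447,54.235) (closed)

[4] `<rect>` rectangle, #ff0000→cut S819 F921: (22.396,69.798) → (42.872,69.798) → (42.872,35.007) → (22.396,35.007) → (22.396,69.798) (closed)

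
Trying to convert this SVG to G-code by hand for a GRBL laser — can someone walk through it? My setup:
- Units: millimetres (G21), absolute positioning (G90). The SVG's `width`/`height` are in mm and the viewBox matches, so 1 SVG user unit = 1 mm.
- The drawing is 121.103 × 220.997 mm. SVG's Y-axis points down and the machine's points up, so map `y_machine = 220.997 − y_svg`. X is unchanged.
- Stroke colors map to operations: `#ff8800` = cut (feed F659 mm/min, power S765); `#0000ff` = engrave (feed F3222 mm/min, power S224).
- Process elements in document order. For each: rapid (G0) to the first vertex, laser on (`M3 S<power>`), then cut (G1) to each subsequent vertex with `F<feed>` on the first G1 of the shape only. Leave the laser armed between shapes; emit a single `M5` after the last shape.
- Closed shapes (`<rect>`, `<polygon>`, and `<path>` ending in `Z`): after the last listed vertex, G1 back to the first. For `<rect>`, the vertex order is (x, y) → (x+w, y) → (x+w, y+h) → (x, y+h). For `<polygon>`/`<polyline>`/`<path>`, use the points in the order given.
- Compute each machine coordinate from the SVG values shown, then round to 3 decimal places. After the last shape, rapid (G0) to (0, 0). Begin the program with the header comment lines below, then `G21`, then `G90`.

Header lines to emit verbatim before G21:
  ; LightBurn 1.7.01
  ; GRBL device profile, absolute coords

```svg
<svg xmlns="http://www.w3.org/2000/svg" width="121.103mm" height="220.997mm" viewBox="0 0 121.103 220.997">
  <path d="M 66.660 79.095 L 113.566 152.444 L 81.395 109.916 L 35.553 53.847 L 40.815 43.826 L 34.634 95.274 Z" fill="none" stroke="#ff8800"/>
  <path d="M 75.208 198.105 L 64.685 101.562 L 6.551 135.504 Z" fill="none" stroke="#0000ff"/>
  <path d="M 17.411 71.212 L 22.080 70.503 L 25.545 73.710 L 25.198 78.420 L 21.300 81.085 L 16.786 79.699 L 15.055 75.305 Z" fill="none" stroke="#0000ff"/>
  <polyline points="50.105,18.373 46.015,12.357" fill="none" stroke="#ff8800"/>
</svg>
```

; LightBurn 1.7.01
; GRBL device profile, absolute coords
G21
G90
G0 X66.660 Y141.902
M3 S765
G1 X113.566 Y68.553 F659
G1 X81.395 Y111.081
G1 X35.553 Y167.150
G1 X40.815 Y177.171
G1 X34.634 Y125.723
G1 X66.660 Y141.902
G0 X75.208 Y22.892
M3 S224
G1 X64.685 Y119.435 F3222
G1 X6.551 Y85.493
G1 X75.208 Y22.892
G0 X17.411 Y149.785
M3 S224
G1 X22.080 Y150.494 F3222
G1 X25.545 Y147.287
G1 X25.198 Y142.577
G1 X21.300 Y139.912
G1 X16.786 Y141.298
G1 X15.055 Y145.692
G1 X17.411 Y149.785
G0 X50.105 Y202.624
M3 S765
G1 X46.015 Y208.640 F659
M5
G0 X0.000 Y0.000

Since the viewBox matches the mm dimensions, user units are millimetres directly. The only transform is the Y-flip y_m = 220.997 − y_svg.

Shape 1 is a closed polygon drawn with `<path>`. Its stroke #ff8800 means cut at S765, F659. After flipping Y the toolpath is (66.660,141.902) → (113.566,68.553) → (81.395,111.081) → (35.553,167.150) → (40.815,177.171) → (34.634,125.723) → (66.660,141.902), returning to the start.

Shape 2 is a closed polygon drawn with `<path>`. Its stroke #0000ff means engrave at S224, F3222. After flipping Y the toolpath is (75.208,22.892) → (64.685,119.435) → (6.551,85.493) → (75.208,22.892), returning to the start.

Shape 3 is a regular polygon drawn with `<path>`. Its stroke #0000ff means engrave at S224, F3222. After flipping Y the toolpath is (17.411,149.785) → (22.080,150.494) → (25.545,147.287) → (25.198,142.577) → (21.300,139.912) → (16.786,141.298) → (15.055,145.692) → (17.411,149.785), returning to the start.

Shape 4 is a line segment drawn with `<polyline>`. Its stroke #ff8800 means cut at S765, F659. After flipping Y the toolpath is (50.105,202.624) → (46.015,208.640).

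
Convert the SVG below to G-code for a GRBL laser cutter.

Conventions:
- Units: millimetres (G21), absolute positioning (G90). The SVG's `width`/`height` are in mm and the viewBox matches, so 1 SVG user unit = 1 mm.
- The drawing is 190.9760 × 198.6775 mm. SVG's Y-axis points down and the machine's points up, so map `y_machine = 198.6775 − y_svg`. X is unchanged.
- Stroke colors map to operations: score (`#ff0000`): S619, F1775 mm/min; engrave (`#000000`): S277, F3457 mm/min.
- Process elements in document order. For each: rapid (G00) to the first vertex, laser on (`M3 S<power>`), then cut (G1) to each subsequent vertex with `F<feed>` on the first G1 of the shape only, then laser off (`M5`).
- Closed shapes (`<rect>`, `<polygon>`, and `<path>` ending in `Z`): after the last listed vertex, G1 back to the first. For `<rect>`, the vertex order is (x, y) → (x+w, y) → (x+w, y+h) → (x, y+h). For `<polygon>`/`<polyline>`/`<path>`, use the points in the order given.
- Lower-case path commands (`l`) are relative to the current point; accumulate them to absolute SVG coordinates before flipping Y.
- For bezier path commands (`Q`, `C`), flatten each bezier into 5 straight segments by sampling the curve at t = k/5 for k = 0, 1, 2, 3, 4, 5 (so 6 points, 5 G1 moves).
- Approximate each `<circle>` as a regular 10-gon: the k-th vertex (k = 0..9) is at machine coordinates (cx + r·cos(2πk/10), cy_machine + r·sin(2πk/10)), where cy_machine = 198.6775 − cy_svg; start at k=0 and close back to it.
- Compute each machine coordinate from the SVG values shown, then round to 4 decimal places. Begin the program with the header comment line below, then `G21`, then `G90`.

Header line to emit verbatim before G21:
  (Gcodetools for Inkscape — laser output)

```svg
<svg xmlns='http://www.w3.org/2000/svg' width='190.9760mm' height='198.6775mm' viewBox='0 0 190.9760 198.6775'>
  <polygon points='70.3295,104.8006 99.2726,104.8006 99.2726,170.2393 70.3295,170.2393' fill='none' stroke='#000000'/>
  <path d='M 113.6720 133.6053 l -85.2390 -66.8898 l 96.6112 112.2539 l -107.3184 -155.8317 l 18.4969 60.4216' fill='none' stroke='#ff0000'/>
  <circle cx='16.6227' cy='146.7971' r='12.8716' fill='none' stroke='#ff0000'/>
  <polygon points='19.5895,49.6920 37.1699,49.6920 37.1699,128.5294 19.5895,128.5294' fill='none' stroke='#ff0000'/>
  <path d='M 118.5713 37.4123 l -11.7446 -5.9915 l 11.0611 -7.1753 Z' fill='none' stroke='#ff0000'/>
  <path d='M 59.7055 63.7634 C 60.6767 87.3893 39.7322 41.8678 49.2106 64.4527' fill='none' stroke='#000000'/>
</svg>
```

(Gcodetools for Inkscape — laser output)
G21
G90
G00 X70.3295 Y93.8769
M3 S277
G1 X99.2726 Y93.8769 F3457
G1 X99.2726 Y28.4382
G1 X70.3295 Y28.4382
G1 X70.3295 Y93.8769
M5
G00 X113.6720 Y65.0722
M3 S619
G1 X28.4330 Y131.9620 F1775
G1 X125.0442 Y19.7081
G1 X17.7258 Y175.5398
G1 X36.2227 Y115.1182
M5
G00 X29.4943 Y51.8804
M3 S619
G1 X27.0360 Y59.4461 F1775
G1 X20.6002 Y64.1220
G1 X12.6452 Y64.1220
G1 X6.2094 Y59.4461
G1 X3.7511 Y51.8804
G1 X6.2094 Y44.3147
G1 X12.6452 Y39.6388
G1 X20.6002 Y39.6388
G1 X27.0360 Y44.3147
G1 X29.4943 Y51.8804
M5
G00 X19.5895 Y148.9855
M3 S619
G1 X37.1699 Y148.9855 F1775
G1 X37.1699 Y70.1481
G1 X19.5895 Y70.1481
G1 X19.5895 Y148.9855
M5
G00 X118.5713 Y161.2652
M3 S619
G1 X106.8267 Y167.2567 F1775
G1 X117.8878 Y174.4320
G1 X118.5713 Y161.2652
M5
G00 X59.7055 Y134.9141
M3 S277
G1 X58.0770 Y127.9382 F3457
G1 X53.7011 Y130.9695
G1 X49.0898 Y137.4199
G1 X46.7556 Y140.7010
G1 X49.2106 Y134.2248
M5

viewBox `0 0 190.9760 198.6775` with mm width/height → 1 unit = 1 mm. Flip: y_m = 198.6775 − y_svg.

**Shape 1** — `<polygon>` rectangle, stroke `#000000` → engrave (S277, F3457). Machine vertices: (70.3295,93.8769) → (99.2726,93.8769) → (99.2726,28.4382) → (70.3295,28.4382) → (70.3295,93.8769). Closed: final G1 returns to the first vertex.

**Shape 2** — `<path>` open polyline, stroke `#ff0000` → score (S619, F1775). Machine vertices: (113.6720,65.0722) → (28.4330,131.9620) → (125.0442,19.7081) → (17.7258,175.5398) → (36.2227,115.1182). Open path.

**Shape 3** — `<circle>` circle, stroke `#ff0000` → score (S619, F1775). Machine vertices: (29.4943,51.8804) → (27.0360,59.4461) → (20.6002,64.1220) → (12.6452,64.1220) → (6.2094,59.4461) → (3.7511,51.8804) → (6.2094,44.3147) → (12.6452,39.6388) → (20.6002,39.6388) → (27.0360,44.3147) → (29.4943,51.8804). Closed: final G1 returns to the first vertex.

**Shape 4** — `<polygon>` rectangle, stroke `#ff0000` → score (S619, F1775). Machine vertices: (19.5895,148.9855) → (37.1699,148.9855) → (37.1699,70.1481) → (19.5895,70.1481) → (19.5895,148.9855). Closed: final G1 returns to the first vertex.

**Shape 5** — `<path>` regular polygon, stroke `#ff0000` → score (S619, F1775). Machine vertices: (118.5713,161.2652) → (106.8267,167.2567) → (117.8878,174.4320) → (118.5713,161.2652). Closed: final G1 returns to the first vertex.

**Shape 6** — `<path>` cubic bezier, stroke `#000000` → engrave (S277, F3457). Control points (SVG): P0=(59.7055,63.7634), P1=(60.6767,87.3893), P2=(39.7322,41.8678), P3=(49.2106,64.4527); sampled at t=k/5. Machine vertices: (59.7055,134.9141) → (58.0770,127.9382) → (53.7011,130.9695) → (49.0898,137.4199) → (46.7556,140.7010) → (49.2106,134.2248). Open path.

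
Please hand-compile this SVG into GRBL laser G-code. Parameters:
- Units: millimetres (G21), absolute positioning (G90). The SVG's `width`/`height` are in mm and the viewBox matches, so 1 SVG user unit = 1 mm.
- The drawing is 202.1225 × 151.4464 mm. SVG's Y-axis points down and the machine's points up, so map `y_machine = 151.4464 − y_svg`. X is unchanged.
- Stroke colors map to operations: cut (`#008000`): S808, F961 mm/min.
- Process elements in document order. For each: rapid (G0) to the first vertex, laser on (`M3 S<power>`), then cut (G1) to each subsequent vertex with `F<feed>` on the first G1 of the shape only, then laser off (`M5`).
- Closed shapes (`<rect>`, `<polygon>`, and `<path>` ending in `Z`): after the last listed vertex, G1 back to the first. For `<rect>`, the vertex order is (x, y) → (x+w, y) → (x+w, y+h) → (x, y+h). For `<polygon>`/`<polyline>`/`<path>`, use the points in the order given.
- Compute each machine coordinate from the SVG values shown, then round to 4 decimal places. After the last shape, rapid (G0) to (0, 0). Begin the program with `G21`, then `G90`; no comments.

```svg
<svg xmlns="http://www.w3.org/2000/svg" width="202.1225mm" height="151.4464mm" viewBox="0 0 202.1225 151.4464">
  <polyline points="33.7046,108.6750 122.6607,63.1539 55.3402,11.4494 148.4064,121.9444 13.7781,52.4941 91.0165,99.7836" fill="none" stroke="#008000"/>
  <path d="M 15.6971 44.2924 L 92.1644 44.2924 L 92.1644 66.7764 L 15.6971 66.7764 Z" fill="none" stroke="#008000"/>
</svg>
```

G21
G90
G0 X33.7046 Y42.7714
M3 S808
G1 X122.6607 Y88.2925 F961
G1 X55.3402 Y139.9970
G1 X148.4064 Y29.5020
G1 X13.7781 Y98.9523
G1 X91.0165 Y51.6628
M5
G0 X15.6971 Y107.1540
M3 S808
G1 X92.1644 Y107.1540 F961
G1 X92.1644 Y84.6700
G1 X15.6971 Y84.6700
G1 X15.6971 Y107.1540
M5
G0 X0.0000 Y0.0000

Since the viewBox matches the mm dimensions, user units are millimetres directly. The only transform is the Y-flip y_m = 151.4464 − y_svg.

Shape 1 is a open polyline drawn with `<polyline>`. Its stroke #008000 means cut at S808, F961. After flipping Y the toolpath is (33.7046,42.7714) → (122.6607,88.2925) → (55.3402,139.9970) → (148.4064,29.5020) → (13.7781,98.9523) → (91.0165,51.6628).

Shape 2 is a rectangle drawn with `<path>`. Its stroke #008000 means cut at S808, F961. After flipping Y the toolpath is (15.6971,107.1540) → (92.1644,107.1540) → (92.1644,84.6700) → (15.6971,84.6700) → (15.6971,107.1540), returning to the start.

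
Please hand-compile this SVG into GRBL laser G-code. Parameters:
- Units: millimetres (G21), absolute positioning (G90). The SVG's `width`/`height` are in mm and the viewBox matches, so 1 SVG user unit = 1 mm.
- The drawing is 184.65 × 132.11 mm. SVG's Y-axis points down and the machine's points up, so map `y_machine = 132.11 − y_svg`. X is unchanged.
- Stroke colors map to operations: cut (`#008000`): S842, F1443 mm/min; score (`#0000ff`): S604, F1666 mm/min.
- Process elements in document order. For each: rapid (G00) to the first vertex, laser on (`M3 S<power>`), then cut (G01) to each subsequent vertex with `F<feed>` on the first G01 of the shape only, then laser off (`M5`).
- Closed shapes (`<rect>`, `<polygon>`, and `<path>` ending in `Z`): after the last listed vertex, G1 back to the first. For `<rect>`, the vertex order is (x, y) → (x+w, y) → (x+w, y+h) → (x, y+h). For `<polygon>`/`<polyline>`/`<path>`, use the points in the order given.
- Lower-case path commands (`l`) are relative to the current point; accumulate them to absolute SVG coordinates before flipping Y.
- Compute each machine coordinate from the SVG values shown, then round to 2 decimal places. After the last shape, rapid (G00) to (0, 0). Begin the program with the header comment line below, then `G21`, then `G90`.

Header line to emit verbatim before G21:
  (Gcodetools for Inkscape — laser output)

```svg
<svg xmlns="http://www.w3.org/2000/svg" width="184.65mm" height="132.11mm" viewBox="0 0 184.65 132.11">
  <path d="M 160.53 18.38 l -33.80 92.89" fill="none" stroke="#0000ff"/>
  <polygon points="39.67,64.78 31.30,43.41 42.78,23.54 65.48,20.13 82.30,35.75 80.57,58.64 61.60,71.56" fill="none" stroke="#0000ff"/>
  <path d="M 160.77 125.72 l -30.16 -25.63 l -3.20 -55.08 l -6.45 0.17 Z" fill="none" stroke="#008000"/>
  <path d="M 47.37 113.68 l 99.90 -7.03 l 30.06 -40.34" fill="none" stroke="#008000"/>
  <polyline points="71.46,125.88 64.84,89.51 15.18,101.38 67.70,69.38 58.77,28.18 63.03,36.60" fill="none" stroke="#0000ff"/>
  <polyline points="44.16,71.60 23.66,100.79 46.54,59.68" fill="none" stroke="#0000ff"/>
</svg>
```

Since the viewBox matches the mm dimensions, user units are millimetres directly. The only transform is the Y-flip y_m = 132.11 − y_svg.

Shape 1 is a line segment drawn with `<path>`. Its stroke #0000ff means score at S604, F1666. After flipping Y the toolpath is (160.53,113.73) → (126.73,20.84).

Shape 2 is a regular polygon drawn with `<polygon>`. Its stroke #0000ff means score at S604, F1666. After flipping Y the toolpath is (39.67,67.33) → (31.30,88.70) → (42.78,108.57) → (65.48,111.98) → (82.30,96.36) → (80.57,73.47) → (61.60,60.55) → (39.67,67.33), returning to the start.

Shape 3 is a closed polygon drawn with `<path>`. Its stroke #008000 means cut at S842, F1443. After flipping Y the toolpath is (160.77,6.39) → (130.61,32.02) → (127.41,87.10) → (120.96,86.93) → (160.77,6.39), returning to the start.

Shape 4 is a open polyline drawn with `<path>`. Its stroke #008000 means cut at S842, F1443. After flipping Y the toolpath is (47.37,18.43) → (147.27,25.46) → (177.33,65.80).

Shape 5 is a open polyline drawn with `<polyline>`. Its stroke #0000ff means score at S604, F1666. After flipping Y the toolpath is (71.46,6.23) → (64.84,42.60) → (15.18,30.73) → (67.70,62.73) → (58.77,103.93) → (63.03,95.51).

Shape 6 is a open polyline drawn with `<polyline>`. Its stroke #0000ff means score at S604, F1666. After flipping Y the toolpath is (44.16,60.51) → (23.66,31.32) → (46.54,72.43).

(Gcodetools for Inkscape — laser output)
G21
G90
G00 X160.53 Y113.73
M3 S604
G01 X126.73 Y20.84 F1666
M5
G00 X39.67 Y67.33
M3 S604
G01 X31.30 Y88.70 F1666
G01 X42.78 Y108.57
G01 X65.48 Y111.98
G01 X82.30 Y96.36
G01 X80.57 Y73.47
G01 X61.60 Y60.55
G01 X39.67 Y67.33
M5
G00 X160.77 Y6.39
M3 S842
G01 X130.61 Y32.02 F1443
G01 X127.41 Y87.10
G01 X120.96 Y86.93
G01 X160.77 Y6.39
M5
G00 X47.37 Y18.43
M3 S842
G01 X147.27 Y25.46 F1443
G01 X177.33 Y65.80
M5
G00 X71.46 Y6.23
M3 S604
G01 X64.84 Y42.60 F1666
G01 X15.18 Y30.73
G01 X67.70 Y62.73
G01 X58.77 Y103.93
G01 X63.03 Y95.51
M5
G00 X44.16 Y60.51
M3 S604
G01 X23.66 Y31.32 F1666
G01 X46.54 Y72.43
M5
G00 X0.00 Y0.00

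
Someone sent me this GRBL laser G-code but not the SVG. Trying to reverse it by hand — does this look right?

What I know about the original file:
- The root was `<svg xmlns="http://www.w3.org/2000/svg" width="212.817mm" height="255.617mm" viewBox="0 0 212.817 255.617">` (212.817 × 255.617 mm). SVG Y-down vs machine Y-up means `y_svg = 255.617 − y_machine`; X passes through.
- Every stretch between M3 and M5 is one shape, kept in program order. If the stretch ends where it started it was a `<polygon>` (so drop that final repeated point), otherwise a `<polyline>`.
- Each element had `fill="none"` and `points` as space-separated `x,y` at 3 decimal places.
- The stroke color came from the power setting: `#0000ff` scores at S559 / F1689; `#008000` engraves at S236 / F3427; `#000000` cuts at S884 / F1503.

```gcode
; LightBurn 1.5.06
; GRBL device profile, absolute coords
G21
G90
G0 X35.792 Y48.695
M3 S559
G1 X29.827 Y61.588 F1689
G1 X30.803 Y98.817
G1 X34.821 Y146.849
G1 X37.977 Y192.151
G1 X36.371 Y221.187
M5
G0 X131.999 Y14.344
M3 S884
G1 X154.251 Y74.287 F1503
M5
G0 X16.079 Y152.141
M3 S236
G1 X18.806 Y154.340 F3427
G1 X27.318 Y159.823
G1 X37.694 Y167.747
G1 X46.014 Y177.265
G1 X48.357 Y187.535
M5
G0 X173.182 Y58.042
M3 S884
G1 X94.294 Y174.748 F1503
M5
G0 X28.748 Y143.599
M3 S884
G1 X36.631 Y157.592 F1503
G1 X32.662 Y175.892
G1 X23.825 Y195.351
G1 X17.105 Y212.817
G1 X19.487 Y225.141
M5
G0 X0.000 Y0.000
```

<svg xmlns="http://www.w3.org/2000/svg" width="212.817mm" height="255.617mm" viewBox="0 0 212.817 255.617">
  <polyline points="35.792,206.922 29.827,194.029 30.803,156.800 34.821,108.768 37.977,63.466 36.371,34.430" fill="none" stroke="#0000ff"/>
  <polyline points="131.999,241.273 154.251,181.330" fill="none" stroke="#000000"/>
  <polyline points="16.079,103.476 18.806,101.277 27.318,95.794 37.694,87.870 46.014,78.352 48.357,68.082" fill="none" stroke="#008000"/>
  <polyline points="173.182,197.575 94.294,80.869" fill="none" stroke="#000000"/>
  <polyline points="28.748,112.018 36.631,98.025 32.662,79.725 23.825,60.266 17.105,42.800 19.487,30.476" fill="none" stroke="#000000"/>
</svg>

y_svg = 255.617 − y_m.

[1] S559→`#0000ff` (score); open run; points: 35.792,206.922 29.827,194.029 30.803,156.800 34.821,108.768 37.977,63.466 36.371,34.430

[2] S884→`#000000` (cut); open run; points: 131.999,241.273 154.251,181.330

[3] S236→`#008000` (engrave); open run; points: 16.079,103.476 18.806,101.277 27.318,95.794 37.694,87.870 46.014,78.352 48.357,68.082

[4] S884→`#000000` (cut); open run; points: 173.182,197.575 94.294,80.869

[5] S884→`#000000` (cut); open run; points: 28.748,112.018 36.631,98.025 32.662,79.725 23.825,60.266 17.105,42.800 19.487,30.476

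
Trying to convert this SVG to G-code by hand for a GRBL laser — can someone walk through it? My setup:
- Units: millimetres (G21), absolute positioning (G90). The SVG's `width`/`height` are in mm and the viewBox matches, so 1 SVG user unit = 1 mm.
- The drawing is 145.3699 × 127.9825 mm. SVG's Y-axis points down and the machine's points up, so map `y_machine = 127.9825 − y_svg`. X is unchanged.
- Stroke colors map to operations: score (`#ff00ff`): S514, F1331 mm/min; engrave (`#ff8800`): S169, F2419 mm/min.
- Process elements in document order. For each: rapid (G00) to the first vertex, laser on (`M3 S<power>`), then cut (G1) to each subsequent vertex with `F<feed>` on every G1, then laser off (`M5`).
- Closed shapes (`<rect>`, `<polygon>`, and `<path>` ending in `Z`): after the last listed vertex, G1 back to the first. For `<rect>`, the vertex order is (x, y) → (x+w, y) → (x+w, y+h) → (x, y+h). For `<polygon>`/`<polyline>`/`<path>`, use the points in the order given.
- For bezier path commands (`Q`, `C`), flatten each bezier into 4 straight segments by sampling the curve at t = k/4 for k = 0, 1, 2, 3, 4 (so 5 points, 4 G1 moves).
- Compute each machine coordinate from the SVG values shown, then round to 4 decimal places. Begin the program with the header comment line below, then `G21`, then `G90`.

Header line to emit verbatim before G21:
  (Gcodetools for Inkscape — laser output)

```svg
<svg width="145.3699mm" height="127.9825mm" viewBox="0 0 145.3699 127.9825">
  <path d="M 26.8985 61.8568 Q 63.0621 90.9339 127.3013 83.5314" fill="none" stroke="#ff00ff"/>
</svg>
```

(Gcodetools for Inkscape — laser output)
G21
G90
G00 X26.8985 Y66.1257
M3 S514
G1 X46.7350 Y53.8671 F1331
G1 X70.0810 Y46.1685 F1331
G1 X96.9364 Y43.0298 F1331
G1 X127.3013 Y44.4511 F1331
M5

1 u = 1 mm; y_m = 127.9825 − y.

[1] `<path>` quadratic bezier, #ff00ff→score S514 F1331: (26.8985,66.1257) → (46.7350,53.8671) → (70.0810,46.1685) → (96.9364,43.0298) → (127.3013,44.4511)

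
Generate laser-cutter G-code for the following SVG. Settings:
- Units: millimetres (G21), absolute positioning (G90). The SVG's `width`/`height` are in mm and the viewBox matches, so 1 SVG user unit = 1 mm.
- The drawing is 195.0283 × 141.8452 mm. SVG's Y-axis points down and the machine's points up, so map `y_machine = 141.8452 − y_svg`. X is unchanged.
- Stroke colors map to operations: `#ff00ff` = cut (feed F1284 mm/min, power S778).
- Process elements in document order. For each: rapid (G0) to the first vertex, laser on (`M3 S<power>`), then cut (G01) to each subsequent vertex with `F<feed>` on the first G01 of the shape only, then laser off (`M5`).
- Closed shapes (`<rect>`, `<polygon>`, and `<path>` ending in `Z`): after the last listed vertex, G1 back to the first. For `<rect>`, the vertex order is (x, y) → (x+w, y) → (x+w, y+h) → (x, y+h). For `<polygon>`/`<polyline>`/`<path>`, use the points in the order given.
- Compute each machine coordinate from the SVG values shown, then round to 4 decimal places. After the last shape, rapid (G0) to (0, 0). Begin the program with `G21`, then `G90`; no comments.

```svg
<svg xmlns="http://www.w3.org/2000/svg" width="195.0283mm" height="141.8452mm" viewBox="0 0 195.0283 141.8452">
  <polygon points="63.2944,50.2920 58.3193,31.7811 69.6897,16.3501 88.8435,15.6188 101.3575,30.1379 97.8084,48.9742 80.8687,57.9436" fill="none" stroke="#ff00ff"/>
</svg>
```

Since the viewBox matches the mm dimensions, user units are millimetres directly. The only transform is the Y-flip y_m = 141.8452 − y_svg.

Shape 1 is a regular polygon drawn with `<polygon>`. Its stroke #ff00ff means cut at S778, F1284. After flipping Y the toolpath is (63.2944,91.5532) → (58.3193,110.0641) → (69.6897,125.4951) → (88.8435,126.2264) → (101.3575,111.7073) → (97.8084,92.8710) → (80.8687,83.9016) → (63.2944,91.5532), returning to the start.

G21
G90
G0 X63.2944 Y91.5532
M3 S778
G01 X58.3193 Y110.0641 F1284
G01 X69.6897 Y125.4951
G01 X88.8435 Y126.2264
G01 X101.3575 Y111.7073
G01 X97.8084 Y92.8710
G01 X80.8687 Y83.9016
G01 X63.2944 Y91.5532
M5
G0 X0.0000 Y0.0000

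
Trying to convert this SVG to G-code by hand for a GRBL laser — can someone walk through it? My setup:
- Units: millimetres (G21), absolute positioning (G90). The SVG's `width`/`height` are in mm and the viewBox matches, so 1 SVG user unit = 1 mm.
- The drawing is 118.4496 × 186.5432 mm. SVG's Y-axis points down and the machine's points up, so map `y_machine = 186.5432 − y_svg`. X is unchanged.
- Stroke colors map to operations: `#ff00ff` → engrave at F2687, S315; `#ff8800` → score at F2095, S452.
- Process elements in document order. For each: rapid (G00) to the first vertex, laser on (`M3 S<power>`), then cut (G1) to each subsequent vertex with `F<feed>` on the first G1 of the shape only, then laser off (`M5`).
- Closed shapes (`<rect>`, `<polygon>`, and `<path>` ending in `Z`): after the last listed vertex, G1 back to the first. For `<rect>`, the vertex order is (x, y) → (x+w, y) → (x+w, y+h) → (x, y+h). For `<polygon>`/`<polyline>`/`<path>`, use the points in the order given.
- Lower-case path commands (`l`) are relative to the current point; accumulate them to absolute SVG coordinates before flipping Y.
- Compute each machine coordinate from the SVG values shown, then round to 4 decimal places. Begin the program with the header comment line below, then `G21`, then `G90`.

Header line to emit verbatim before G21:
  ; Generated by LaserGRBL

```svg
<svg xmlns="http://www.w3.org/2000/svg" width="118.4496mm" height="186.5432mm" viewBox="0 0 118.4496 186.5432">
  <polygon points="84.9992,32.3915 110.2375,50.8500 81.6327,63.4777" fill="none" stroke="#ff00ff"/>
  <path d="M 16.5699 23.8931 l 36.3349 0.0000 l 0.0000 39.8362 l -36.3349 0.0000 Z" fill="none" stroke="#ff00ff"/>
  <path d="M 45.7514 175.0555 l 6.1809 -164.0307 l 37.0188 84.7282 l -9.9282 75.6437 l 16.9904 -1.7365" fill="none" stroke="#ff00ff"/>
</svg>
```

1 u = 1 mm; y_m = 186.5432 − y.

[1] `<polygon>` regular polygon, #ff00ff→engrave S315 F2687: (84.9992,154.1517) → (110.2375,135.6932) → (81.6327,123.0655) → (84.9992,154.1517) (closed)

[2] `<path>` rectangle, #ff00ff→engrave S315 F2687: (16.5699,162.6501) → (52.9048,162.6501) → (52.9048,122.8139) → (16.5699,122.8139) → (16.5699,162.6501) (closed)

[3] `<path>` open polyline, #ff00ff→engrave S315 F2687: (45.7514,11.4877) → (51.9323,175.5184) → (88.9511,90.7902) → (79.0229,15.1465) → (96.0133,16.8830)

; Generated by LaserGRBL
G21
G90
G00 X84.9992 Y154.1517
M3 S315
G1 X110.2375 Y135.6932 F2687
G1 X81.6327 Y123.0655
G1 X84.9992 Y154.1517
M5
G00 X16.5699 Y162.6501
M3 S315
G1 X52.9048 Y162.6501 F2687
G1 X52.9048 Y122.8139
G1 X16.5699 Y122.8139
G1 X16.5699 Y162.6501
M5
G00 X45.7514 Y11.4877
M3 S315
G1 X51.9323 Y175.5184 F2687
G1 X88.9511 Y90.7902
G1 X79.0229 Y15.1465
G1 X96.0133 Y16.8830
M5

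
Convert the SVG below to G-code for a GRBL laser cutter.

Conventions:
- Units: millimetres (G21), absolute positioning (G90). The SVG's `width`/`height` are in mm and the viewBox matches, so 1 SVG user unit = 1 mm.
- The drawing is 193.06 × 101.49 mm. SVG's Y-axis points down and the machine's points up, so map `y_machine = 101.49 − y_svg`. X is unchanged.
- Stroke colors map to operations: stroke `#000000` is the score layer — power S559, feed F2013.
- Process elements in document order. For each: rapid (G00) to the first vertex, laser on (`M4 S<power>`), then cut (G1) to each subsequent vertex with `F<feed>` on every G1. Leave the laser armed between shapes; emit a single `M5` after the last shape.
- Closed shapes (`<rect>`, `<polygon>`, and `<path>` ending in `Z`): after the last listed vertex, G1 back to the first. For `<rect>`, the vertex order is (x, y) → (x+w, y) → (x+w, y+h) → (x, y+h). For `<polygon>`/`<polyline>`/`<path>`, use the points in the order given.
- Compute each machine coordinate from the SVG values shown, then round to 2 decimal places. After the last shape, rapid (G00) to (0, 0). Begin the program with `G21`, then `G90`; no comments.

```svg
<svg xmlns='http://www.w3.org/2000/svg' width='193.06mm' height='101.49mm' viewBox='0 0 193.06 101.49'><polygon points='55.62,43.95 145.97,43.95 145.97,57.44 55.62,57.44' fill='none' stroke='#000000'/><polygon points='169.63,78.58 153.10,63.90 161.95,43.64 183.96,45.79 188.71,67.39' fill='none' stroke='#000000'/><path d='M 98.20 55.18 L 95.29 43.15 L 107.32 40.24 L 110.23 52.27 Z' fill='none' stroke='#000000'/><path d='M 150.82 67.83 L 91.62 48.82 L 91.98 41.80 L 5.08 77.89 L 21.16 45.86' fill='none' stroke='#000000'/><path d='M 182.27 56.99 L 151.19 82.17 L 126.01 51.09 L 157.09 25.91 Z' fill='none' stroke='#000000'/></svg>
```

1 u = 1 mm; y_m = 101.49 − y.

[1] `<polygon>` rectangle, #000000→score S559 F2013: (55.62,57.54) → (145.97,57.54) → (145.97,44.05) → (55.62,44.05) → (55.62,57.54) (closed)

[2] `<polygon>` regular polygon, #000000→score S559 F2013: (169.63,22.91) → (153.10,37.59) → (161.95,57.85) → (183.96,55.70) → (188.71,34.10) → (169.63,22.91) (closed)

[3] `<path>` regular polygon, #000000→score S559 F2013: (98.20,46.31) → (95.29,58.34) → (107.32,61.25) → (110.23,49.22) → (98.20,46.31) (closed)

[4] `<path>` open polyline, #000000→score S559 F2013: (150.82,33.66) → (91.62,52.67) → (91.98,59.69) → (5.08,23.60) → (21.16,55.63)

[5] `<path>` regular polygon, #000000→score S559 F2013: (182.27,44.50) → (151.19,19.32) → (126.01,50.40) → (157.09,75.58) → (182.27,44.50) (closed)

G21
G90
G00 X55.62 Y57.54
M4 S559
G1 X145.97 Y57.54 F2013
G1 X145.97 Y44.05 F2013
G1 X55.62 Y44.05 F2013
G1 X55.62 Y57.54 F2013
G00 X169.63 Y22.91
M4 S559
G1 X153.10 Y37.59 F2013
G1 X161.95 Y57.85 F2013
G1 X183.96 Y55.70 F2013
G1 X188.71 Y34.10 F2013
G1 X169.63 Y22.91 F2013
G00 X98.20 Y46.31
M4 S559
G1 X95.29 Y58.34 F2013
G1 X107.32 Y61.25 F2013
G1 X110.23 Y49.22 F2013
G1 X98.20 Y46.31 F2013
G00 X150.82 Y33.66
M4 S559
G1 X91.62 Y52.67 F2013
G1 X91.98 Y59.69 F2013
G1 X5.08 Y23.60 F2013
G1 X21.16 Y55.63 F2013
G00 X182.27 Y44.50
M4 S559
G1 X151.19 Y19.32 F2013
G1 X126.01 Y50.40 F2013
G1 X157.09 Y75.58 F2013
G1 X182.27 Y44.50 F2013
M5
G00 X0.00 Y0.00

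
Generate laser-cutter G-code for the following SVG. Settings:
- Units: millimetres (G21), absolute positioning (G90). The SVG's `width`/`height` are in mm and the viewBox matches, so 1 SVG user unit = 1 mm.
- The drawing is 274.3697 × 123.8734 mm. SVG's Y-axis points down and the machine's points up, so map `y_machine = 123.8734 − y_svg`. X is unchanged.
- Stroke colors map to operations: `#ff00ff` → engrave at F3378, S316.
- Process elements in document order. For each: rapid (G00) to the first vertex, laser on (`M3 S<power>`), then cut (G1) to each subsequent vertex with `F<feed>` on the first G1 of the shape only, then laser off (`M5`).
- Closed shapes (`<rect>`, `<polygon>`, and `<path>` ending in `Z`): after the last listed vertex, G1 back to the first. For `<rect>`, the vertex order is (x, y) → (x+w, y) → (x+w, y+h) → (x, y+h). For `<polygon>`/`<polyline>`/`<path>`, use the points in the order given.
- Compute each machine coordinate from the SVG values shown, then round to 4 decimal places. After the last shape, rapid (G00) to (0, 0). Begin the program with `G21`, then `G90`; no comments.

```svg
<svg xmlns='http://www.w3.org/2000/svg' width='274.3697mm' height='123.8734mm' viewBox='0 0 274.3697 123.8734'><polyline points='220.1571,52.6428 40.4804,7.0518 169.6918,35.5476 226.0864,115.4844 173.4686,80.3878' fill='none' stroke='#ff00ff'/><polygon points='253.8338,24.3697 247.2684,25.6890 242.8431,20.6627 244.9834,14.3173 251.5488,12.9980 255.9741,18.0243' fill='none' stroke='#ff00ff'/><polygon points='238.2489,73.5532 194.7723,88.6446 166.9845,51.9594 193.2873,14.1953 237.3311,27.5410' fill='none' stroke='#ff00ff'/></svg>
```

1 u = 1 mm; y_m = 123.8734 − y.

[1] `<polyline>` open polyline, #ff00ff→engrave S316 F3378: (220.1571,71.2306) → (40.4804,116.8216) → (169.6918,88.3258) → (226.0864,8.3890) → (173.4686,43.4856)

[2] `<polygon>` regular polygon, #ff00ff→engrave S316 F3378: (253.8338,99.5037) → (247.2684,98.1844) → (242.8431,103.2107) → (244.9834,109.5561) → (251.5488,110.8754) → (255.9741,105.8491) → (253.8338,99.5037) (closed)

[3] `<polygon>` regular polygon, #ff00ff→engrave S316 F3378: (238.2489,50.3202) → (194.7723,35.2288) → (166.9845,71.9140) → (193.2873,109.6781) → (237.3311,96.3324) → (238.2489,50.3202) (closed)

G21
G90
G00 X220.1571 Y71.2306
M3 S316
G1 X40.4804 Y116.8216 F3378
G1 X169.6918 Y88.3258
G1 X226.0864 Y8.3890
G1 X173.4686 Y43.4856
M5
G00 X253.8338 Y99.5037
M3 S316
G1 X247.2684 Y98.1844 F3378
G1 X242.8431 Y103.2107
G1 X244.9834 Y109.5561
G1 X251.5488 Y110.8754
G1 X255.9741 Y105.8491
G1 X253.8338 Y99.5037
M5
G00 X238.2489 Y50.3202
M3 S316
G1 X194.7723 Y35.2288 F3378
G1 X166.9845 Y71.9140
G1 X193.2873 Y109.6781
G1 X237.3311 Y96.3324
G1 X238.2489 Y50.3202
M5
G00 X0.0000 Y0.0000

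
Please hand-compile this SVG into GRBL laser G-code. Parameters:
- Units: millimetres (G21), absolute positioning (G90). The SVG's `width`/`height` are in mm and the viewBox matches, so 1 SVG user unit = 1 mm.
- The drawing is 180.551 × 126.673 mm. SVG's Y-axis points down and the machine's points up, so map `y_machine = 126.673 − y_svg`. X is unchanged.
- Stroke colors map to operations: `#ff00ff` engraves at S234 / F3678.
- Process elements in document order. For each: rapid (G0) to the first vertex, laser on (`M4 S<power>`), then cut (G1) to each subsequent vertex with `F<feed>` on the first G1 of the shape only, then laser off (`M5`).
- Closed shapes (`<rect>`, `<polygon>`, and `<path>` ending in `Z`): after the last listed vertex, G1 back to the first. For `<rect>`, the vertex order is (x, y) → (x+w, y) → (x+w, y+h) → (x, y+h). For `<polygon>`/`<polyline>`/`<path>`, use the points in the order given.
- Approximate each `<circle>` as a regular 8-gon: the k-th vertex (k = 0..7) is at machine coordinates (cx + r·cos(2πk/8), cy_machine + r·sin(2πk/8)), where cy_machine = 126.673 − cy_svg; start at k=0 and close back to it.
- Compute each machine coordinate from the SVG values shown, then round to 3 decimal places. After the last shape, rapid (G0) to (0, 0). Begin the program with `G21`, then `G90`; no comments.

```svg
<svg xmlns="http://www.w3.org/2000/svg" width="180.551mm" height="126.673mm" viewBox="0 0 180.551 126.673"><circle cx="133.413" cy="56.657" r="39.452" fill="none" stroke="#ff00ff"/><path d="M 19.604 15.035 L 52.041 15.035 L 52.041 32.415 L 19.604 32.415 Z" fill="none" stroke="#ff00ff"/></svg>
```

1 u = 1 mm; y_m = 126.673 − y.

[1] `<circle>` circle, #ff00ff→engrave S234 F3678: (172.865,70.016) → (161.310,97.913) → (133.413,109.468) → (105.516,97.913) → (93.961,70.016) → (105.516,42.119) → (133.413,30.564) → (161.310,42.119) → (172.865,70.016) (closed)

[2] `<path>` rectangle, #ff00ff→engrave S234 F3678: (19.604,111.638) → (52.041,111.638) → (52.041,94.258) → (19.604,94.258) → (19.604,111.638) (closed)

G21
G90
G0 X172.865 Y70.016
M4 S234
G1 X161.310 Y97.913 F3678
G1 X133.413 Y109.468
G1 X105.516 Y97.913
G1 X93.961 Y70.016
G1 X105.516 Y42.119
G1 X133.413 Y30.564
G1 X161.310 Y42.119
G1 X172.865 Y70.016
M5
G0 X19.604 Y111.638
M4 S234
G1 X52.041 Y111.638 F3678
G1 X52.041 Y94.258
G1 X19.604 Y94.258
G1 X19.604 Y111.638
M5
G0 X0.000 Y0.000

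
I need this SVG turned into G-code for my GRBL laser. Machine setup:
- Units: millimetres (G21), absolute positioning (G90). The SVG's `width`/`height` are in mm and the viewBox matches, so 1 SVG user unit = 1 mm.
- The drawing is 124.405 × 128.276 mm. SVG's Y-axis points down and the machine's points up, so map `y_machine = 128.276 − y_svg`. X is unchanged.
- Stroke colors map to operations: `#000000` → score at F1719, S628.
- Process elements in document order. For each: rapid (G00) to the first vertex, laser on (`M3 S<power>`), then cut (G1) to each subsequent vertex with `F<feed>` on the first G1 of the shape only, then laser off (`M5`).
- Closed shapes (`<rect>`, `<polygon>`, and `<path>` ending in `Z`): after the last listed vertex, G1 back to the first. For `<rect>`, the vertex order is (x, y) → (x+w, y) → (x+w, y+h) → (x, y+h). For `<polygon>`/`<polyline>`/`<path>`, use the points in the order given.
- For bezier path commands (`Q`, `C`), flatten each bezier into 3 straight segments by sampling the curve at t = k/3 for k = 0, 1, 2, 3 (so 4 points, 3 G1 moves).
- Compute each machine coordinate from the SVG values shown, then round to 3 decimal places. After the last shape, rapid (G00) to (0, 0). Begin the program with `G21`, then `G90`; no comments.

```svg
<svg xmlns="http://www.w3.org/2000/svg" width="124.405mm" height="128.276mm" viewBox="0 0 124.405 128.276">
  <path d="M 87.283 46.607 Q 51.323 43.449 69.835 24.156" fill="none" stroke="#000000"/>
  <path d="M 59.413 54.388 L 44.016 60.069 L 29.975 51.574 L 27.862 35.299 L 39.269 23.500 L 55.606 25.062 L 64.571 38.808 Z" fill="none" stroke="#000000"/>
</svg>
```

G21
G90
G00 X87.283 Y81.669
M3 S628
G1 X69.362 Y85.567 F1719
G1 X63.546 Y93.051
G1 X69.835 Y104.120
M5
G00 X59.413 Y73.888
M3 S628
G1 X44.016 Y68.207 F1719
G1 X29.975 Y76.702
G1 X27.862 Y92.977
G1 X39.269 Y104.776
G1 X55.606 Y103.214
G1 X64.571 Y89.468
G1 X59.413 Y73.888
M5
G00 X0.000 Y0.000

1 u = 1 mm; y_m = 128.276 − y.

[1] `<path>` quadratic bezier, #000000→score S628 F1719: (87.283,81.669) → (69.362,85.567) → (63.546,93.051) → (69.835,104.120)

[2] `<path>` regular polygon, #000000→score S628 F1719: (59.413,73.888) → (44.016,68.207) → (29.975,76.702) → (27.862,92.977) → (39.269,104.776) → (55.606,103.214) → (64.571,89.468) → (59.413,73.888) (closed)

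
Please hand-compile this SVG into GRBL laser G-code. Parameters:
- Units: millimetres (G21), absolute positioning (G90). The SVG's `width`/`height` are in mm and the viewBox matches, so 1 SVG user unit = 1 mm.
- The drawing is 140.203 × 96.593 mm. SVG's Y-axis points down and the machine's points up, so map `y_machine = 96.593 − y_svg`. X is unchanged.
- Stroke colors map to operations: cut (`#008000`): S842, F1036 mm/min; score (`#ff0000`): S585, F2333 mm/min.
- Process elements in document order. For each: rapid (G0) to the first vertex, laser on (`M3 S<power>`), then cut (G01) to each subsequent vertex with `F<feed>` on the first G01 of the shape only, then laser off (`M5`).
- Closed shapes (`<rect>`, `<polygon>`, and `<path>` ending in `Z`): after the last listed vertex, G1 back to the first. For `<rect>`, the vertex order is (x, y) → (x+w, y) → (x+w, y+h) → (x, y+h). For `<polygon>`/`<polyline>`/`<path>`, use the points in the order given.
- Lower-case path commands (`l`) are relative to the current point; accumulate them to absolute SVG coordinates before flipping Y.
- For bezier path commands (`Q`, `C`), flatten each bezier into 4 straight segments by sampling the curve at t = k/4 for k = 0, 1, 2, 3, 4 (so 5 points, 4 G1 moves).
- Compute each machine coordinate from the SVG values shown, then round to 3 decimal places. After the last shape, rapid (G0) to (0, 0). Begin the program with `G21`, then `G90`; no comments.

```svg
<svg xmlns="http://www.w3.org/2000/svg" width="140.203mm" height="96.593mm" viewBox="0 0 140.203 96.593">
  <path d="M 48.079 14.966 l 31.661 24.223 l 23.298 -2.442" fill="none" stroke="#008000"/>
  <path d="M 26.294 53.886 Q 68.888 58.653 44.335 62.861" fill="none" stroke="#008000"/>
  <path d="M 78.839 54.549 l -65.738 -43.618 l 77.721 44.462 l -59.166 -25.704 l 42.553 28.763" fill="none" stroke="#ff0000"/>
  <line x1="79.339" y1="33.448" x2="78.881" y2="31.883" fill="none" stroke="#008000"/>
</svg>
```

G21
G90
G0 X48.079 Y81.627
M3 S842
G01 X79.740 Y57.404 F1036
G01 X103.038 Y59.846
M5
G0 X26.294 Y42.707
M3 S842
G01 X43.394 Y40.358 F1036
G01 X52.101 Y38.080
G01 X52.415 Y35.871
G01 X44.335 Y33.732
M5
G0 X78.839 Y42.044
M3 S585
G01 X13.101 Y85.662 F2333
G01 X90.822 Y41.200
G01 X31.656 Y66.904
G01 X74.209 Y38.141
M5
G0 X79.339 Y63.145
M3 S842
G01 X78.881 Y64.710 F1036
M5
G0 X0.000 Y0.000

1 u = 1 mm; y_m = 96.593 − y.

[1] `<path>` open polyline, #008000→cut S842 F1036: (48.079,81.627) → (79.740,57.404) → (103.038,59.846)

[2] `<path>` quadratic bezier, #008000→cut S842 F1036: (26.294,42.707) → (43.394,40.358) → (52.101,38.080) → (52.415,35.871) → (44.335,33.732)

[3] `<path>` open polyline, #ff0000→score S585 F2333: (78.839,42.044) → (13.101,85.662) → (90.822,41.200) → (31.656,66.904) → (74.209,38.141)

[4] `<line>` line segment, #008000→cut S842 F1036: (79.339,63.145) → (78.881,64.710)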